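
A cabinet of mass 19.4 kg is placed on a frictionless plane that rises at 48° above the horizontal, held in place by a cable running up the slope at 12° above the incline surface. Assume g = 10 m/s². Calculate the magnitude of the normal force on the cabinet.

Take axes along and perpendicular to the incline. Weight components: W sin 48° = 144.2 N down-slope, W cos 48° = 129.8 N into the surface.
Along incline: T cos 12° = W sin 48° → T = 147.4 N.
Perpendicular: N = W cos 48° − T sin 12° = 99.17 N.

N ≈ 99.2 N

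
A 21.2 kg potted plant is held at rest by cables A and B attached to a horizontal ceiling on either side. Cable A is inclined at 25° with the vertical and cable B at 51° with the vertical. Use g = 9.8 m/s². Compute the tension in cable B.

Angles from the horizontal: cable A is 90° − 25° = 65°, cable B is 90° − 51° = 39°.
Weight W = 21.2 × 9.8 = 207.8 N acts straight down.
Horizontal: T_A cos 65° = T_B cos 39°  →  T_A = 1.839 T_B.
Vertical: T_A sin 65° + T_B sin 39° = 207.8.
Substituting the horizontal relation into the vertical equation gives 2.296 T_B = 207.8, so T_B = 90.49 N.

T_B ≈ 90.5 N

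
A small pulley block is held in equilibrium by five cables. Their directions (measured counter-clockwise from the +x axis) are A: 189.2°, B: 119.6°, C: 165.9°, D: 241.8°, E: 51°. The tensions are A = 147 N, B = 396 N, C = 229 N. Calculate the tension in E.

T_E ≈ 3600 N

Resolve: ΣF_x = 147 cos 189.2° + 396 cos 119.6° + 229 cos 165.9° + T_D cos 241.8° + T_E cos 51° = 0.
        ΣF_y = 147 sin 189.2° + 396 sin 119.6° + 229 sin 165.9° + T_D sin 241.8° + T_E sin 51° = 0.
The known terms sum to (-562.8, 376.6) N, so -0.4726 T_D + 0.6293 T_E = 562.8 and -0.8813 T_D + 0.7771 T_E = -376.6.
Solving simultaneously: T_D = 3599 N, T_E = 3597 N.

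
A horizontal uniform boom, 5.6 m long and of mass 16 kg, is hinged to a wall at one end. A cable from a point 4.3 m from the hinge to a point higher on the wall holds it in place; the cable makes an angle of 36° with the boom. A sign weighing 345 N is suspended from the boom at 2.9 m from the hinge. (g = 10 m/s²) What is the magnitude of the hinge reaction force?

|H| ≈ 493 N

Take torques about the hinge: T sin 36° · 4.3 = 16×10×2.8 + 345×2.9 = 1448.5 N·m.
So T = 1448.5 / (0.5878 × 4.3) = 573.1 N.
ΣF_x = 0: H_x = T cos 36° = 463.65 N.
ΣF_y = 0: H_y = (16×10 + 345) − T sin 36° = 505 − 336.86 = 168.14 N.
|H| = √(H_x² + H_y²) = √((463.65)² + (168.14)²) = 493.19 N.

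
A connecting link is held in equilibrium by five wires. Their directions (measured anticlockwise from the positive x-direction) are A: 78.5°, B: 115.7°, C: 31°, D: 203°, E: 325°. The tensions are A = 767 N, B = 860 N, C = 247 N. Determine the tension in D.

T_D ≈ 1590 N

Resolve: ΣF_x = 767 cos 78.5° + 860 cos 115.7° + 247 cos 31° + T_D cos 203° + T_E cos 325° = 0.
        ΣF_y = 767 sin 78.5° + 860 sin 115.7° + 247 sin 31° + T_D sin 203° + T_E sin 325° = 0.
The known terms sum to (-8.311, 1654) N, so -0.9205 T_D + 0.8192 T_E = 8.311 and -0.3907 T_D − 0.5736 T_E = -1654.
Solving simultaneously: T_D = 1592 N, T_E = 1799 N.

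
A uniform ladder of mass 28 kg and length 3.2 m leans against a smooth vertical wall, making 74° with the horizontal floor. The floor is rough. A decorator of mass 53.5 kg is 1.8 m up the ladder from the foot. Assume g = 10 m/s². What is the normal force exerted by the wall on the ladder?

N_wall ≈ 126 N

Torques about the foot: N_wall · 3.2 sin 74° = 28×10×1.6 cos 74° + 53.5×10×1.8 cos 74° → N_wall = 126.44 N.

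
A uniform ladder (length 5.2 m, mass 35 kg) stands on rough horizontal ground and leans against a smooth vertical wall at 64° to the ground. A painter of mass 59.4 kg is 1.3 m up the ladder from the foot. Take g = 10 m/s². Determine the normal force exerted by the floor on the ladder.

N_floor ≈ 944 N

ΣF_y = 0: N_floor = 35×10 + 59.4×10 = 944 N.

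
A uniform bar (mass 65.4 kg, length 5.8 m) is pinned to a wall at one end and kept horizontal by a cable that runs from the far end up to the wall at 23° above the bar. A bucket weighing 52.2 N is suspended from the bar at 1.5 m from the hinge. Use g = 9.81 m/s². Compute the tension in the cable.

Take torques about the hinge: T sin 23° · 5.8 = 65.4×9.81×2.9 + 52.2×1.5 = 1938.9 N·m.
So T = 1938.9 / (0.3907 × 5.8) = 855.54 N.

T ≈ 856 N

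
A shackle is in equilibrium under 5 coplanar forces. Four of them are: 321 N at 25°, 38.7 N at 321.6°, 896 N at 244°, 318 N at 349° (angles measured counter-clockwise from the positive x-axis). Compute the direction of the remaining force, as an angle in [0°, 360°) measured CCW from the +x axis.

Sum the known components: ΣF_x = 240.6 N, ΣF_y = -754.4 N.
For equilibrium the remaining force must supply (−ΣF_x, −ΣF_y) = (-240.6, 754.4) N.
Magnitude = √((-240.6)² + (754.4)²) = 791.8 N; direction = atan2(754.4, -240.6) = 107.7°.

θ ≈ 108°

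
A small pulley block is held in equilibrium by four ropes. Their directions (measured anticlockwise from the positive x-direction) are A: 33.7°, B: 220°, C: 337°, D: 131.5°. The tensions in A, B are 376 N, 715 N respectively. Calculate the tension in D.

T_D ≈ 750 N

Resolve: ΣF_x = 376 cos 33.7° + 715 cos 220° + T_C cos 337° + T_D cos 131.5° = 0.
        ΣF_y = 376 sin 33.7° + 715 sin 220° + T_C sin 337° + T_D sin 131.5° = 0.
The known terms sum to (-234.9, -251) N, so 0.9205 T_C − 0.6626 T_D = 234.9 and -0.3907 T_C + 0.7490 T_D = 251.
Solving simultaneously: T_C = 794.9 N, T_D = 749.8 N.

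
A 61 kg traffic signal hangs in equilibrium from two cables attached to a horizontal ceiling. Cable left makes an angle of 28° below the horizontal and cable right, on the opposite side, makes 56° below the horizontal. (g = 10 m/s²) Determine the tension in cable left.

T_left ≈ 343 N

Weight W = 61 × 10 = 610 N acts straight down.
Horizontal: T_left cos 28° = T_right cos 56°  →  T_right = 1.579 T_left.
Vertical: T_left sin 28° + T_right sin 56° = 610.
Substituting the horizontal relation into the vertical equation gives 1.778 T_left = 610, so T_left = 343 N.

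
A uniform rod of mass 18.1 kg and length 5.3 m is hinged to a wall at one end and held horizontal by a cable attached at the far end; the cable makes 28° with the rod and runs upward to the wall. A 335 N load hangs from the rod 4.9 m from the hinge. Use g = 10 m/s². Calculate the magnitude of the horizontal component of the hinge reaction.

H_x ≈ 753 N

Take torques about the hinge: T sin 28° · 5.3 = 18.1×10×2.65 + 335×4.9 = 2121.2 N·m.
So T = 2121.2 / (0.4695 × 5.3) = 852.48 N.
ΣF_x = 0: H_x = T cos 28° = 752.7 N.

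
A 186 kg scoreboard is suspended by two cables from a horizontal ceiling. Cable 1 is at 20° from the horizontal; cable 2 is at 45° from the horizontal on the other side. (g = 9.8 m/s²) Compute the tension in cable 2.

T_2 ≈ 1890 N

Weight W = 186 × 9.8 = 1823 N acts straight down.
Horizontal: T_1 cos 20° = T_2 cos 45°  →  T_1 = 0.7525 T_2.
Vertical: T_1 sin 20° + T_2 sin 45° = 1823.
Substituting the horizontal relation into the vertical equation gives 0.9645 T_2 = 1823, so T_2 = 1890 N.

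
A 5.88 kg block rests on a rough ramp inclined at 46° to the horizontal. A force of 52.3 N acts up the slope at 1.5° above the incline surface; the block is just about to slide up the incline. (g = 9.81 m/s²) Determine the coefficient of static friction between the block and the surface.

On the verge of sliding up the incline, friction is at its maximum μN and acts down the slope.
Perpendicular to incline: N = W cos 46° − P sin 1.5° = 40.07 − 1.369 = 38.7 N.
Along incline: P cos 1.5° − μN = W sin 46° → μ = −(W sin 46° − P cos 1.5°) / N = 0.2788.

μ ≈ 0.279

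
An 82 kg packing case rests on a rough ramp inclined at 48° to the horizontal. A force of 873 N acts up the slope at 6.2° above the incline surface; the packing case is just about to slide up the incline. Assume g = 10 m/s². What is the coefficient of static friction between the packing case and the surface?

On the verge of sliding up the incline, friction is at its maximum μN and acts down the slope.
Perpendicular to incline: N = W cos 48° − P sin 6.2° = 548.7 − 94.28 = 454.4 N.
Along incline: P cos 6.2° − μN = W sin 48° → μ = −(W sin 48° − P cos 6.2°) / N = 0.5689.

μ ≈ 0.569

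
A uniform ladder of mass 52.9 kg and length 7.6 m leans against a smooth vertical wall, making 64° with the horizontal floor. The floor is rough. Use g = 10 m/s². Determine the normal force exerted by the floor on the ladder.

N_floor ≈ 529 N

ΣF_y = 0: N_floor = 52.9×10 = 529 N.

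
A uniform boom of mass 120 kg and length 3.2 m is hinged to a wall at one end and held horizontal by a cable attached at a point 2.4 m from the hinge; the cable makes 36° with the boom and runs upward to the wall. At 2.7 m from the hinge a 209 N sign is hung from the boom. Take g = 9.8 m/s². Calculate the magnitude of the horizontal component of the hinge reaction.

Take torques about the hinge: T sin 36° · 2.4 = 120×9.8×1.6 + 209×2.7 = 2445.9 N·m.
So T = 2445.9 / (0.5878 × 2.4) = 1733.8 N.
ΣF_x = 0: H_x = T cos 36° = 1402.7 N.

H_x ≈ 1400 N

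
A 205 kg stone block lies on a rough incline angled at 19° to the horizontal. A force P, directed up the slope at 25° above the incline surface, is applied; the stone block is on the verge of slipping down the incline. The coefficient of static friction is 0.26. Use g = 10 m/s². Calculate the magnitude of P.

On the verge of sliding down the incline, friction equals μN and acts up the slope.
Perpendicular: N + P sin 25° = W cos 19° = 1938 N.
Along incline: P cos 25° + μN = W sin 19° with W sin 19° = 667.4 N.
Solving the pair for P and N: P = 205.2 N, N = 1852 N (and f = μN = 481.4 N).

P ≈ 205 N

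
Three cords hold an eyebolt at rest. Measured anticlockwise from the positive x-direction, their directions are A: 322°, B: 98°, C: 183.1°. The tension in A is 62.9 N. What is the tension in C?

Resolve: ΣF_x = 62.9 cos 322° + T_B cos 98° + T_C cos 183.1° = 0.
        ΣF_y = 62.9 sin 322° + T_B sin 98° + T_C sin 183.1° = 0.
The known terms sum to (49.57, -38.73) N, so -0.1392 T_B − 0.9985 T_C = -49.57 and 0.9903 T_B − 0.0541 T_C = 38.73.
Solving simultaneously: T_B = 41.50 N, T_C = 43.85 N.

T_C ≈ 43.9 N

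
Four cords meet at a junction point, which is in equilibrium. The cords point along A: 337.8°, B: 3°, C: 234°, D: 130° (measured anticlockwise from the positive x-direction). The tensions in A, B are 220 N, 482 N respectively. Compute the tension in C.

T_C ≈ 502 N

Resolve: ΣF_x = 220 cos 337.8° + 482 cos 3° + T_C cos 234° + T_D cos 130° = 0.
        ΣF_y = 220 sin 337.8° + 482 sin 3° + T_C sin 234° + T_D sin 130° = 0.
The known terms sum to (685, -57.9) N, so -0.5878 T_C − 0.6428 T_D = -685 and -0.8090 T_C + 0.7660 T_D = 57.9.
Solving simultaneously: T_C = 502.5 N, T_D = 606.2 N.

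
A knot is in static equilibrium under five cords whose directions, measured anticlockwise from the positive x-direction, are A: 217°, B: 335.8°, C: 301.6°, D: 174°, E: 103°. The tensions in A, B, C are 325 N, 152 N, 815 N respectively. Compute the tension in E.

Resolve: ΣF_x = 325 cos 217° + 152 cos 335.8° + 815 cos 301.6° + T_D cos 174° + T_E cos 103° = 0.
        ΣF_y = 325 sin 217° + 152 sin 335.8° + 815 sin 301.6° + T_D sin 174° + T_E sin 103° = 0.
The known terms sum to (306.1, -952.1) N, so -0.9945 T_D − 0.2250 T_E = -306.1 and 0.1045 T_D + 0.9744 T_E = 952.1.
Solving simultaneously: T_D = 88.97 N, T_E = 967.6 N.

T_E ≈ 968 N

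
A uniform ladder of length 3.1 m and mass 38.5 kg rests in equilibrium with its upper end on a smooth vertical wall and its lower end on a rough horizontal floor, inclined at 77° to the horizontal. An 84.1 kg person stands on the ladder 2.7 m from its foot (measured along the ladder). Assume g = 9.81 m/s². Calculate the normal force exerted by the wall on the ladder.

N_wall ≈ 209 N

Torques about the foot: N_wall · 3.1 sin 77° = 38.5×9.81×1.55 cos 77° + 84.1×9.81×2.7 cos 77° → N_wall = 209.49 N.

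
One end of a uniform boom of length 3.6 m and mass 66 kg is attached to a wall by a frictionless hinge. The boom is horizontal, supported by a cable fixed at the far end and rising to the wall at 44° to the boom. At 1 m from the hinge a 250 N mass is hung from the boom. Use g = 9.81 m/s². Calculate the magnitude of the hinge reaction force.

|H| ≈ 648 N

Take torques about the hinge: T sin 44° · 3.6 = 66×9.81×1.8 + 250×1 = 1415.4 N·m.
So T = 1415.4 / (0.6947 × 3.6) = 566 N.
ΣF_x = 0: H_x = T cos 44° = 407.14 N.
ΣF_y = 0: H_y = (66×9.81 + 250) − T sin 44° = 897.46 − 393.17 = 504.29 N.
|H| = √(H_x² + H_y²) = √((407.14)² + (504.29)²) = 648.13 N.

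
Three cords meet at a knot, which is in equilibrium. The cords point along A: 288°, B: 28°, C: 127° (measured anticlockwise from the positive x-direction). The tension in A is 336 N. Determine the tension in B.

T_B ≈ 111 N

Resolve: ΣF_x = 336 cos 288° + T_B cos 28° + T_C cos 127° = 0.
        ΣF_y = 336 sin 288° + T_B sin 28° + T_C sin 127° = 0.
The known terms sum to (103.8, -319.6) N, so 0.8829 T_B − 0.6018 T_C = -103.8 and 0.4695 T_B + 0.7986 T_C = 319.6.
Solving simultaneously: T_B = 110.8 N, T_C = 335 N.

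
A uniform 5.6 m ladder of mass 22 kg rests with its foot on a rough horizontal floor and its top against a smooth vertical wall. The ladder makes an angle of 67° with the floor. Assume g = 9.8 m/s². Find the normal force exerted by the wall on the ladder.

N_wall ≈ 45.8 N

Torques about the foot: N_wall · 5.6 sin 67° = 22×9.8×2.8 cos 67° → N_wall = 45.758 N.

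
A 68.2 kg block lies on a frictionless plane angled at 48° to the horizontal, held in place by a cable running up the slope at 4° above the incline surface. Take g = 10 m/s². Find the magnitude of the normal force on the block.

N ≈ 421 N

Take axes along and perpendicular to the incline. Weight components: W sin 48° = 506.8 N down-slope, W cos 48° = 456.3 N into the surface.
Along incline: T cos 4° = W sin 48° → T = 508.1 N.
Perpendicular: N = W cos 48° − T sin 4° = 420.9 N.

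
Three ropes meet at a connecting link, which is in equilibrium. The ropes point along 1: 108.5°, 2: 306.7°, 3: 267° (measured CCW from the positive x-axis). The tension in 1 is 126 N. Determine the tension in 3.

T_3 ≈ 61.6 N

Resolve: ΣF_x = 126 cos 108.5° + T_2 cos 306.7° + T_3 cos 267° = 0.
        ΣF_y = 126 sin 108.5° + T_2 sin 306.7° + T_3 sin 267° = 0.
The known terms sum to (-39.98, 119.5) N, so 0.5976 T_2 − 0.0523 T_3 = 39.98 and -0.8018 T_2 − 0.9986 T_3 = -119.5.
Solving simultaneously: T_2 = 72.29 N, T_3 = 61.61 N.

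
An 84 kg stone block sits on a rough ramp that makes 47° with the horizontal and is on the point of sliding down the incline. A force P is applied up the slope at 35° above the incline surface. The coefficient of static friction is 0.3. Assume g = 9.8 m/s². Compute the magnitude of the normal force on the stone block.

N ≈ 177 N

On the verge of sliding down the incline, friction equals μN and acts up the slope.
Perpendicular: N + P sin 35° = W cos 47° = 561.4 N.
Along incline: P cos 35° + μN = W sin 47° with W sin 47° = 602.1 N.
Solving the pair for P and N: P = 670.1 N, N = 177.1 N (and f = μN = 53.12 N).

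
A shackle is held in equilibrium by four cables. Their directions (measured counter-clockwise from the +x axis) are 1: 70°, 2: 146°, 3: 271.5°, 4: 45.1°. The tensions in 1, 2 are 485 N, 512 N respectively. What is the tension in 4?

Resolve: ΣF_x = 485 cos 70° + 512 cos 146° + T_3 cos 271.5° + T_4 cos 45.1° = 0.
        ΣF_y = 485 sin 70° + 512 sin 146° + T_3 sin 271.5° + T_4 sin 45.1° = 0.
The known terms sum to (-258.6, 742.1) N, so 0.0262 T_3 + 0.7059 T_4 = 258.6 and -0.9997 T_3 + 0.7083 T_4 = -742.1.
Solving simultaneously: T_3 = 976.2 N, T_4 = 330.1 N.

T_4 ≈ 330 N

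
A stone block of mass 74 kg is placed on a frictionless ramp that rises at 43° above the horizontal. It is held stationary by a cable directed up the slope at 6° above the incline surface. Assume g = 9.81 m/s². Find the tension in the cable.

T ≈ 498 N

Take axes along and perpendicular to the incline. Weight components: W sin 43° = 495.1 N down-slope, W cos 43° = 530.9 N into the surface.
Along incline: T cos 6° = W sin 43° → T = 497.8 N.
Perpendicular: N = W cos 43° − T sin 6° = 478.9 N.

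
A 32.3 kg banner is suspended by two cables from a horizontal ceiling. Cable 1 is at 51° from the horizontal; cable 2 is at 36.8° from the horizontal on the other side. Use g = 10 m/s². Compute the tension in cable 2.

Weight W = 32.3 × 10 = 323 N acts straight down.
Horizontal: T_1 cos 51° = T_2 cos 36.8°  →  T_1 = 1.272 T_2.
Vertical: T_1 sin 51° + T_2 sin 36.8° = 323.
Substituting the horizontal relation into the vertical equation gives 1.588 T_2 = 323, so T_2 = 203.4 N.

T_2 ≈ 203 N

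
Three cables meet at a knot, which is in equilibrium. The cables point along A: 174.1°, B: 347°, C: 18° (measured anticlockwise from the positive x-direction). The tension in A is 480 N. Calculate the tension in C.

T_C ≈ 115 N

Resolve: ΣF_x = 480 cos 174.1° + T_B cos 347° + T_C cos 18° = 0.
        ΣF_y = 480 sin 174.1° + T_B sin 347° + T_C sin 18° = 0.
The known terms sum to (-477.5, 49.34) N, so 0.9744 T_B + 0.9511 T_C = 477.5 and -0.2250 T_B + 0.3090 T_C = -49.34.
Solving simultaneously: T_B = 377.6 N, T_C = 115.2 N.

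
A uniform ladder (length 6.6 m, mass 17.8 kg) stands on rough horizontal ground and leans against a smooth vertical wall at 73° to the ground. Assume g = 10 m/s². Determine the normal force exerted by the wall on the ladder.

N_wall ≈ 27.2 N

Torques about the foot: N_wall · 6.6 sin 73° = 17.8×10×3.3 cos 73° → N_wall = 27.21 N.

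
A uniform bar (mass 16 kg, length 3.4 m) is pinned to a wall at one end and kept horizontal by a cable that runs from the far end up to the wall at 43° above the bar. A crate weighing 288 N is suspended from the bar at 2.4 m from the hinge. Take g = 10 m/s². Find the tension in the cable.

T ≈ 415 N

Take torques about the hinge: T sin 43° · 3.4 = 16×10×1.7 + 288×2.4 = 963.2 N·m.
So T = 963.2 / (0.6820 × 3.4) = 415.39 N.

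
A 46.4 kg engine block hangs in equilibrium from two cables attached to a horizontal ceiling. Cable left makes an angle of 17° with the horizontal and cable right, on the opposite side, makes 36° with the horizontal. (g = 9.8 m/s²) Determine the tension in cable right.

Weight W = 46.4 × 9.8 = 454.7 N acts straight down.
Horizontal: T_left cos 17° = T_right cos 36°  →  T_left = 0.846 T_right.
Vertical: T_left sin 17° + T_right sin 36° = 454.7.
Substituting the horizontal relation into the vertical equation gives 0.8351 T_right = 454.7, so T_right = 544.5 N.

T_right ≈ 544 N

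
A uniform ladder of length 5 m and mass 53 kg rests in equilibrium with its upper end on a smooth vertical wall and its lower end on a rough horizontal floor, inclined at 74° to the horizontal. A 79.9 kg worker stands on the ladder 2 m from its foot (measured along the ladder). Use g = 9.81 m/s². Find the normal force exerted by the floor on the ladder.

ΣF_y = 0: N_floor = 53×9.81 + 79.9×9.81 = 1303.7 N.

N_floor ≈ 1300 N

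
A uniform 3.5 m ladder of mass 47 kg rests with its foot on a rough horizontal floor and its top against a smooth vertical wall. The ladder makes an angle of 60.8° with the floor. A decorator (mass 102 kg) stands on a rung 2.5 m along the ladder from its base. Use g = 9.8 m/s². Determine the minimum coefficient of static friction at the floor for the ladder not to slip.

μ_min ≈ 0.361

ΣF_y = 0: N_floor = 47×9.8 + 102×9.8 = 1460.2 N.
Torques about the foot: N_wall · 3.5 sin 60.8° = 47×9.8×1.75 cos 60.8° + 102×9.8×2.5 cos 60.8° → N_wall = 527.75 N.
ΣF_x = 0: f_floor = N_wall = 527.75 N.
μ_min = f_floor / N_floor = 527.75 / 1460.2 = 0.3614.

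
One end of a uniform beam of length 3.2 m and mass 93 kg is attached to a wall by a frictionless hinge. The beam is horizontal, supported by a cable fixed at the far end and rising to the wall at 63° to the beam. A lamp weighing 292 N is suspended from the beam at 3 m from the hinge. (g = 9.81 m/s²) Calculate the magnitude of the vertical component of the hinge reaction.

|H_y| ≈ 474 N

Take torques about the hinge: T sin 63° · 3.2 = 93×9.81×1.6 + 292×3 = 2335.7 N·m.
So T = 2335.7 / (0.8910 × 3.2) = 819.2 N.
ΣF_y = 0: H_y = (93×9.81 + 292) − T sin 63° = 1204.3 − 729.91 = 474.41 N.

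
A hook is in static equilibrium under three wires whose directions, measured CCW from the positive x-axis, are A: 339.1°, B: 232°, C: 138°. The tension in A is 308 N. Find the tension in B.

T_B ≈ 111 N

Resolve: ΣF_x = 308 cos 339.1° + T_B cos 232° + T_C cos 138° = 0.
        ΣF_y = 308 sin 339.1° + T_B sin 232° + T_C sin 138° = 0.
The known terms sum to (287.7, -109.9) N, so -0.6157 T_B − 0.7431 T_C = -287.7 and -0.7880 T_B + 0.6691 T_C = 109.9.
Solving simultaneously: T_B = 111.1 N, T_C = 295.1 N.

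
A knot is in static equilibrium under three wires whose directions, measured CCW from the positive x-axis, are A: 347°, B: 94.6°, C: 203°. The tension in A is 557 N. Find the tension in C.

Resolve: ΣF_x = 557 cos 347° + T_B cos 94.6° + T_C cos 203° = 0.
        ΣF_y = 557 sin 347° + T_B sin 94.6° + T_C sin 203° = 0.
The known terms sum to (542.7, -125.3) N, so -0.0802 T_B − 0.9205 T_C = -542.7 and 0.9968 T_B − 0.3907 T_C = 125.3.
Solving simultaneously: T_B = 345 N, T_C = 559.5 N.

T_C ≈ 560 N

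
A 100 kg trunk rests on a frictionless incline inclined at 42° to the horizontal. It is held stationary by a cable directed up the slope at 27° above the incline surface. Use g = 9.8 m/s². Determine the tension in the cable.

Take axes along and perpendicular to the incline. Weight components: W sin 42° = 655.7 N down-slope, W cos 42° = 728.3 N into the surface.
Along incline: T cos 27° = W sin 42° → T = 736 N.
Perpendicular: N = W cos 42° − T sin 27° = 394.2 N.

T ≈ 736 N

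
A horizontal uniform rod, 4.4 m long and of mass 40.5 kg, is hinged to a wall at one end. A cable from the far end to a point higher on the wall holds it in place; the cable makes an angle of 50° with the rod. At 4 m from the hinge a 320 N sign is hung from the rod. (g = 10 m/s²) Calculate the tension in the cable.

Take torques about the hinge: T sin 50° · 4.4 = 40.5×10×2.2 + 320×4 = 2171 N·m.
So T = 2171 / (0.7660 × 4.4) = 644.1 N.

T ≈ 644 N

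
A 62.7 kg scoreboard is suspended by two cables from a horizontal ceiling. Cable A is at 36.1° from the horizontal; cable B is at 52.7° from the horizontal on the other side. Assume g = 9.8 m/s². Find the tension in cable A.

T_A ≈ 372 N

Weight W = 62.7 × 9.8 = 614.5 N acts straight down.
Horizontal: T_A cos 36.1° = T_B cos 52.7°  →  T_B = 1.333 T_A.
Vertical: T_A sin 36.1° + T_B sin 52.7° = 614.5.
Substituting the horizontal relation into the vertical equation gives 1.65 T_A = 614.5, so T_A = 372.4 N.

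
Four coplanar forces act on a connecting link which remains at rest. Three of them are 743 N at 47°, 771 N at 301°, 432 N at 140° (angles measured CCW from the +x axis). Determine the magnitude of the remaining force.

Sum the known components: ΣF_x = 572.9 N, ΣF_y = 160.2 N.
For equilibrium the remaining force must supply (−ΣF_x, −ΣF_y) = (-572.9, -160.2) N.
Magnitude = √((-572.9)² + (-160.2)²) = 594.9 N; direction = atan2(-160.2, -572.9) = 195.6°.

F ≈ 595 N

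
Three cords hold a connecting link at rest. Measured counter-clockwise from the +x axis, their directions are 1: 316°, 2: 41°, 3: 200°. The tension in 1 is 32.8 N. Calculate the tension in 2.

T_2 ≈ 82.3 N

Resolve: ΣF_x = 32.8 cos 316° + T_2 cos 41° + T_3 cos 200° = 0.
        ΣF_y = 32.8 sin 316° + T_2 sin 41° + T_3 sin 200° = 0.
The known terms sum to (23.59, -22.78) N, so 0.7547 T_2 − 0.9397 T_3 = -23.59 and 0.6561 T_2 − 0.3420 T_3 = 22.78.
Solving simultaneously: T_2 = 82.26 N, T_3 = 91.18 N.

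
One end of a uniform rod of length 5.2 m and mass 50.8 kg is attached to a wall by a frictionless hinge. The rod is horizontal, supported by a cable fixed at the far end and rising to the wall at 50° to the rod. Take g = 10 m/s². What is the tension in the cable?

T ≈ 332 N

Take torques about the hinge: T sin 50° · 5.2 = 50.8×10×2.6 = 1320.8 N·m.
So T = 1320.8 / (0.7660 × 5.2) = 331.57 N.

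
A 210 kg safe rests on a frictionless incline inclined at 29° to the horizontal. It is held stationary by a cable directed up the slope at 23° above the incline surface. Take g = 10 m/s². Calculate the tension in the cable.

Take axes along and perpendicular to the incline. Weight components: W sin 29° = 1018 N down-slope, W cos 29° = 1837 N into the surface.
Along incline: T cos 23° = W sin 29° → T = 1106 N.
Perpendicular: N = W cos 29° − T sin 23° = 1405 N.

T ≈ 1110 N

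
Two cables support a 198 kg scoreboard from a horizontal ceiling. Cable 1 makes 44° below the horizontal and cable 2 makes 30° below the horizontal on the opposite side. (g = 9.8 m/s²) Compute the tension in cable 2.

T_2 ≈ 1450 N

Weight W = 198 × 9.8 = 1940 N acts straight down.
Horizontal: T_1 cos 44° = T_2 cos 30°  →  T_1 = 1.204 T_2.
Vertical: T_1 sin 44° + T_2 sin 30° = 1940.
Substituting the horizontal relation into the vertical equation gives 1.336 T_2 = 1940, so T_2 = 1452 N.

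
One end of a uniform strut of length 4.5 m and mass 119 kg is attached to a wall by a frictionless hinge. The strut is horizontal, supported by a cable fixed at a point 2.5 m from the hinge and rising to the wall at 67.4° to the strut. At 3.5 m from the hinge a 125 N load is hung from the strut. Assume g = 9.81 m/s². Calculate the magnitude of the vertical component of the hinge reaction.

Take torques about the hinge: T sin 67.4° · 2.5 = 119×9.81×2.25 + 125×3.5 = 3064.1 N·m.
So T = 3064.1 / (0.9232 × 2.5) = 1327.6 N.
ΣF_y = 0: H_y = (119×9.81 + 125) − T sin 67.4° = 1292.4 − 1225.7 = 66.739 N.

|H_y| ≈ 66.7 N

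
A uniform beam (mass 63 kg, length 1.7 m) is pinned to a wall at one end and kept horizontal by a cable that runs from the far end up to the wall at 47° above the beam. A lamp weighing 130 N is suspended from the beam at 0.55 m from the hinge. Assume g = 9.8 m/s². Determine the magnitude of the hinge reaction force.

Take torques about the hinge: T sin 47° · 1.7 = 63×9.8×0.85 + 130×0.55 = 596.29 N·m.
So T = 596.29 / (0.7314 × 1.7) = 479.6 N.
ΣF_x = 0: H_x = T cos 47° = 327.09 N.
ΣF_y = 0: H_y = (63×9.8 + 130) − T sin 47° = 747.4 − 350.76 = 396.64 N.
|H| = √(H_x² + H_y²) = √((327.09)² + (396.64)²) = 514.11 N.

|H| ≈ 514 N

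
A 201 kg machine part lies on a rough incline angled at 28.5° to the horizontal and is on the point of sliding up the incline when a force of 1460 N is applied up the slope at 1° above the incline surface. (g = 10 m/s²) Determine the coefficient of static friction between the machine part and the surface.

μ ≈ 0.288

On the verge of sliding up the incline, friction is at its maximum μN and acts down the slope.
Perpendicular to incline: N = W cos 28.5° − P sin 1° = 1766 − 25.48 = 1741 N.
Along incline: P cos 1° − μN = W sin 28.5° → μ = −(W sin 28.5° − P cos 1°) / N = 0.2876.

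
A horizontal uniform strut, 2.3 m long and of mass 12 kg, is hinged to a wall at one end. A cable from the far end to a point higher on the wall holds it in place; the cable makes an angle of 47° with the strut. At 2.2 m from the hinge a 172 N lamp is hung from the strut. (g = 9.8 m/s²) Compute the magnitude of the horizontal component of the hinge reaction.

Take torques about the hinge: T sin 47° · 2.3 = 12×9.8×1.15 + 172×2.2 = 513.64 N·m.
So T = 513.64 / (0.7314 × 2.3) = 305.35 N.
ΣF_x = 0: H_x = T cos 47° = 208.25 N.

H_x ≈ 208 N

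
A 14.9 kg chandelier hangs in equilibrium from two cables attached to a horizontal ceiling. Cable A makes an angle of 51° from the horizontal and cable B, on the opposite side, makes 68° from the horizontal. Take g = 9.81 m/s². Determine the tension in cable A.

T_A ≈ 62.6 N

Weight W = 14.9 × 9.81 = 146.2 N acts straight down.
Horizontal: T_A cos 51° = T_B cos 68°  →  T_B = 1.68 T_A.
Vertical: T_A sin 51° + T_B sin 68° = 146.2.
Substituting the horizontal relation into the vertical equation gives 2.335 T_A = 146.2, so T_A = 62.61 N.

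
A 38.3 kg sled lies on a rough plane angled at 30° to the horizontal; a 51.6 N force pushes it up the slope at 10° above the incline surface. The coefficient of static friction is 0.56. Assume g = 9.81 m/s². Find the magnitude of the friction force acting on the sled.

f ≈ 137 N

Axes along / perpendicular to the incline. W sin 30° = 187.9 N down-slope; W cos 30° = 325.4 N into the surface.
Perpendicular: N = W cos 30° − P sin 10° = 325.4 − 8.96 = 316.4 N.
Along incline: P cos 10° + f = W sin 30° (friction acts up-slope) → f = 187.9 − 50.82 = 137 N.
|f| = 137 N ≤ μN = 177.2 N, so the sled is indeed static.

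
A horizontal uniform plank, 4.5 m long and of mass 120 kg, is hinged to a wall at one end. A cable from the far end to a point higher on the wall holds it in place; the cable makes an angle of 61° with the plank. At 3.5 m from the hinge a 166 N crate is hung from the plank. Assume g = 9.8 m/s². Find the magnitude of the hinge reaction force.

Take torques about the hinge: T sin 61° · 4.5 = 120×9.8×2.25 + 166×3.5 = 3227 N·m.
So T = 3227 / (0.8746 × 4.5) = 819.91 N.
ΣF_x = 0: H_x = T cos 61° = 397.5 N.
ΣF_y = 0: H_y = (120×9.8 + 166) − T sin 61° = 1342 − 717.11 = 624.89 N.
|H| = √(H_x² + H_y²) = √((397.5)² + (624.89)²) = 740.6 N.

|H| ≈ 741 N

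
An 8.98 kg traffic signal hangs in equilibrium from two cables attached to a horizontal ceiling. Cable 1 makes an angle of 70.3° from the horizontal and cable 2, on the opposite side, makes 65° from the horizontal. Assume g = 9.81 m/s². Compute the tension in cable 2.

Weight W = 8.98 × 9.81 = 88.09 N acts straight down.
Horizontal: T_1 cos 70.3° = T_2 cos 65°  →  T_1 = 1.254 T_2.
Vertical: T_1 sin 70.3° + T_2 sin 65° = 88.09.
Substituting the horizontal relation into the vertical equation gives 2.087 T_2 = 88.09, so T_2 = 42.22 N.

T_2 ≈ 42.2 N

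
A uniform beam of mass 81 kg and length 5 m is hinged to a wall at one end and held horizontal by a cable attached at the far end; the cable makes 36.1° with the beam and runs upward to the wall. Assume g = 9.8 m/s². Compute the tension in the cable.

Take torques about the hinge: T sin 36.1° · 5 = 81×9.8×2.5 = 1984.5 N·m.
So T = 1984.5 / (0.5892 × 5) = 673.63 N.

T ≈ 674 N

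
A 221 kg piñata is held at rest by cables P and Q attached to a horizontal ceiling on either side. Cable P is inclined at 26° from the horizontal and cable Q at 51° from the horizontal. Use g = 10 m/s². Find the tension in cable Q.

T_Q ≈ 2040 N

Weight W = 221 × 10 = 2210 N acts straight down.
Horizontal: T_P cos 26° = T_Q cos 51°  →  T_P = 0.7002 T_Q.
Vertical: T_P sin 26° + T_Q sin 51° = 2210.
Substituting the horizontal relation into the vertical equation gives 1.084 T_Q = 2210, so T_Q = 2039 N.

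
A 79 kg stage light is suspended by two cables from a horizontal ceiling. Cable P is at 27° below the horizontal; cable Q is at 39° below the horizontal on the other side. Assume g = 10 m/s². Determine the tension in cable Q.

Weight W = 79 × 10 = 790 N acts straight down.
Horizontal: T_P cos 27° = T_Q cos 39°  →  T_P = 0.8722 T_Q.
Vertical: T_P sin 27° + T_Q sin 39° = 790.
Substituting the horizontal relation into the vertical equation gives 1.025 T_Q = 790, so T_Q = 770.5 N.

T_Q ≈ 771 N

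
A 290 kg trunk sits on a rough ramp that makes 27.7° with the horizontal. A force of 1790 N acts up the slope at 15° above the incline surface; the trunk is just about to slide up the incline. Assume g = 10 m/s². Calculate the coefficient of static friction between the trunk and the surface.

On the verge of sliding up the incline, friction is at its maximum μN and acts down the slope.
Perpendicular to incline: N = W cos 27.7° − P sin 15° = 2568 − 463.3 = 2104 N.
Along incline: P cos 15° − μN = W sin 27.7° → μ = −(W sin 27.7° − P cos 15°) / N = 0.181.

μ ≈ 0.181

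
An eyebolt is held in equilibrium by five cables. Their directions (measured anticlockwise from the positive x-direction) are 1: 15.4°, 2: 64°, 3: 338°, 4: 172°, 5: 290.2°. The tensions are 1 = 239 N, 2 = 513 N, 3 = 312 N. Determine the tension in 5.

T_5 ≈ 576 N

Resolve: ΣF_x = 239 cos 15.4° + 513 cos 64° + 312 cos 338° + T_4 cos 172° + T_5 cos 290.2° = 0.
        ΣF_y = 239 sin 15.4° + 513 sin 64° + 312 sin 338° + T_4 sin 172° + T_5 sin 290.2° = 0.
The known terms sum to (744.6, 407.7) N, so -0.9903 T_4 + 0.3453 T_5 = -744.6 and 0.1392 T_4 − 0.9385 T_5 = -407.7.
Solving simultaneously: T_4 = 952.6 N, T_5 = 575.7 N.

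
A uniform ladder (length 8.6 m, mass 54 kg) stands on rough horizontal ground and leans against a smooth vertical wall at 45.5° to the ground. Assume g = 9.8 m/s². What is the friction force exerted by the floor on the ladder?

Torques about the foot: N_wall · 8.6 sin 45.5° = 54×9.8×4.3 cos 45.5° → N_wall = 260.02 N.
ΣF_x = 0: f_floor = N_wall = 260.02 N.

f ≈ 260 N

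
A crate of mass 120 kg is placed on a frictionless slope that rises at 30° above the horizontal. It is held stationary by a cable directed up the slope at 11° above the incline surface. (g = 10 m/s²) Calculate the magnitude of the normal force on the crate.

N ≈ 923 N

Take axes along and perpendicular to the incline. Weight components: W sin 30° = 600 N down-slope, W cos 30° = 1039 N into the surface.
Along incline: T cos 11° = W sin 30° → T = 611.2 N.
Perpendicular: N = W cos 30° − T sin 11° = 922.6 N.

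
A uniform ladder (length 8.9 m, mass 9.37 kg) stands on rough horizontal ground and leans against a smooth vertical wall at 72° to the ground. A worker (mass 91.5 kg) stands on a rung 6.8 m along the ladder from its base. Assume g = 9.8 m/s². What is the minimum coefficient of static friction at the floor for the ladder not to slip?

ΣF_y = 0: N_floor = 9.37×9.8 + 91.5×9.8 = 988.53 N.
Torques about the foot: N_wall · 8.9 sin 72° = 9.37×9.8×4.45 cos 72° + 91.5×9.8×6.8 cos 72° → N_wall = 237.53 N.
ΣF_x = 0: f_floor = N_wall = 237.53 N.
μ_min = f_floor / N_floor = 237.53 / 988.53 = 0.2403.

μ_min ≈ 0.240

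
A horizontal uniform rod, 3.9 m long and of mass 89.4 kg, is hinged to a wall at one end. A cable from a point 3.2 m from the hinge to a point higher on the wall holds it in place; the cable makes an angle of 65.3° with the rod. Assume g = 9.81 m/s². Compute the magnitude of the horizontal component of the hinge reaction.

Take torques about the hinge: T sin 65.3° · 3.2 = 89.4×9.81×1.95 = 1710.2 N·m.
So T = 1710.2 / (0.9085 × 3.2) = 588.25 N.
ΣF_x = 0: H_x = T cos 65.3° = 245.81 N.

H_x ≈ 246 N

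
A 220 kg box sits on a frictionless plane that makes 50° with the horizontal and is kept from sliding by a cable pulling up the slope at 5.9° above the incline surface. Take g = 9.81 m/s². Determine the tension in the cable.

Take axes along and perpendicular to the incline. Weight components: W sin 50° = 1653 N down-slope, W cos 50° = 1387 N into the surface.
Along incline: T cos 5.9° = W sin 50° → T = 1662 N.
Perpendicular: N = W cos 50° − T sin 5.9° = 1216 N.

T ≈ 1660 N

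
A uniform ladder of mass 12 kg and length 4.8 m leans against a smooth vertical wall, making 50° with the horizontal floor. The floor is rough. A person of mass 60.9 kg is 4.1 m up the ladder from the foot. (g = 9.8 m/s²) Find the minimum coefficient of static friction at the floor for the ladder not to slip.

μ_min ≈ 0.668

ΣF_y = 0: N_floor = 12×9.8 + 60.9×9.8 = 714.42 N.
Torques about the foot: N_wall · 4.8 sin 50° = 12×9.8×2.4 cos 50° + 60.9×9.8×4.1 cos 50° → N_wall = 477.1 N.
ΣF_x = 0: f_floor = N_wall = 477.1 N.
μ_min = f_floor / N_floor = 477.1 / 714.42 = 0.6678.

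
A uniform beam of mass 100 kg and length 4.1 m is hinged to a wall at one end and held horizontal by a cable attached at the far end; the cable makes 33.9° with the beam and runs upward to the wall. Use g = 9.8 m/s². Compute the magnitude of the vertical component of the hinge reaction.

Take torques about the hinge: T sin 33.9° · 4.1 = 100×9.8×2.05 = 2009 N·m.
So T = 2009 / (0.5577 × 4.1) = 878.54 N.
ΣF_y = 0: H_y = (100×9.8) − T sin 33.9° = 980 − 490 = 490 N.

|H_y| ≈ 490 N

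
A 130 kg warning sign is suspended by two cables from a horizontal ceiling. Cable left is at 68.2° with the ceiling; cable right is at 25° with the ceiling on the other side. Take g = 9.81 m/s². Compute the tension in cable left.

Weight W = 130 × 9.81 = 1275 N acts straight down.
Horizontal: T_left cos 68.2° = T_right cos 25°  →  T_right = 0.4098 T_left.
Vertical: T_left sin 68.2° + T_right sin 25° = 1275.
Substituting the horizontal relation into the vertical equation gives 1.102 T_left = 1275, so T_left = 1158 N.

T_left ≈ 1160 N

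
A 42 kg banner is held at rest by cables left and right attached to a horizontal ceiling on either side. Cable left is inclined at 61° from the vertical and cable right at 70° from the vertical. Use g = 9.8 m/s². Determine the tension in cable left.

T_left ≈ 512 N

Angles from the horizontal: cable left is 90° − 61° = 29°, cable right is 90° − 70° = 20°.
Weight W = 42 × 9.8 = 411.6 N acts straight down.
Horizontal: T_left cos 29° = T_right cos 20°  →  T_right = 0.9308 T_left.
Vertical: T_left sin 29° + T_right sin 20° = 411.6.
Substituting the horizontal relation into the vertical equation gives 0.8031 T_left = 411.6, so T_left = 512.5 N.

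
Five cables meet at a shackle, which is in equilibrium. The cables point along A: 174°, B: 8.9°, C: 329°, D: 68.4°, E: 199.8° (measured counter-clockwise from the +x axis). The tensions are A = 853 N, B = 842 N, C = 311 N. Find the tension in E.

T_E ≈ 281 N

Resolve: ΣF_x = 853 cos 174° + 842 cos 8.9° + 311 cos 329° + T_D cos 68.4° + T_E cos 199.8° = 0.
        ΣF_y = 853 sin 174° + 842 sin 8.9° + 311 sin 329° + T_D sin 68.4° + T_E sin 199.8° = 0.
The known terms sum to (250.1, 59.25) N, so 0.3681 T_D − 0.9409 T_E = -250.1 and 0.9298 T_D − 0.3387 T_E = -59.25.
Solving simultaneously: T_D = 38.63 N, T_E = 280.9 N.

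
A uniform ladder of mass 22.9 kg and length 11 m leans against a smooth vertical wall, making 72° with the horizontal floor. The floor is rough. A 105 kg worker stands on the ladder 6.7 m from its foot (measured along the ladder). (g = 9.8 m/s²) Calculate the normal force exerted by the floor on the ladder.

ΣF_y = 0: N_floor = 22.9×9.8 + 105×9.8 = 1253.4 N.

N_floor ≈ 1250 N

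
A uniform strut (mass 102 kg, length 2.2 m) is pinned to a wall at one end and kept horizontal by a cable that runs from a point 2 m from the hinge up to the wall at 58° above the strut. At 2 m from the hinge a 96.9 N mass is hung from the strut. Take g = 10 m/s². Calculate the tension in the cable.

Take torques about the hinge: T sin 58° · 2 = 102×10×1.1 + 96.9×2 = 1315.8 N·m.
So T = 1315.8 / (0.8480 × 2) = 775.78 N.

T ≈ 776 N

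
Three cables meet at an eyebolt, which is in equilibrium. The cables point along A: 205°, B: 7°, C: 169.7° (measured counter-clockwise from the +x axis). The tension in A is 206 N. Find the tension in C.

Resolve: ΣF_x = 206 cos 205° + T_B cos 7° + T_C cos 169.7° = 0.
        ΣF_y = 206 sin 205° + T_B sin 7° + T_C sin 169.7° = 0.
The known terms sum to (-186.7, -87.06) N, so 0.9925 T_B − 0.9839 T_C = 186.7 and 0.1219 T_B + 0.1788 T_C = 87.06.
Solving simultaneously: T_B = 400.3 N, T_C = 214.1 N.

T_C ≈ 214 N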